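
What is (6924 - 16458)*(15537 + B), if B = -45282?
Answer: 283588830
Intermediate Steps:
(6924 - 16458)*(15537 + B) = (6924 - 16458)*(15537 - 45282) = -9534*(-29745) = 283588830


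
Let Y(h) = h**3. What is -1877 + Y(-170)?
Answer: -4914877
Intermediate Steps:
-1877 + Y(-170) = -1877 + (-170)**3 = -1877 - 4913000 = -4914877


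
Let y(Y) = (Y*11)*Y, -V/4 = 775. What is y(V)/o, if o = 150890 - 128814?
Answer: 26427500/5519 ≈ 4788.5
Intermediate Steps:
o = 22076
V = -3100 (V = -4*775 = -3100)
y(Y) = 11*Y² (y(Y) = (11*Y)*Y = 11*Y²)
y(V)/o = (11*(-3100)²)/22076 = (11*9610000)*(1/22076) = 105710000*(1/22076) = 26427500/5519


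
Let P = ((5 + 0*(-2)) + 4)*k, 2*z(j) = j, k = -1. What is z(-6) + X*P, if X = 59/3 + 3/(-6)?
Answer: -351/2 ≈ -175.50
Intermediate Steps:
X = 115/6 (X = 59*(⅓) + 3*(-⅙) = 59/3 - ½ = 115/6 ≈ 19.167)
z(j) = j/2
P = -9 (P = ((5 + 0*(-2)) + 4)*(-1) = ((5 + 0) + 4)*(-1) = (5 + 4)*(-1) = 9*(-1) = -9)
z(-6) + X*P = (½)*(-6) + (115/6)*(-9) = -3 - 345/2 = -351/2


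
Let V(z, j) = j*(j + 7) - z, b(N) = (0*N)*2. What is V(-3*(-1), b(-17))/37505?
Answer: -3/37505 ≈ -7.9989e-5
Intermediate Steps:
b(N) = 0 (b(N) = 0*2 = 0)
V(z, j) = -z + j*(7 + j) (V(z, j) = j*(7 + j) - z = -z + j*(7 + j))
V(-3*(-1), b(-17))/37505 = (0**2 - (-3)*(-1) + 7*0)/37505 = (0 - 1*3 + 0)*(1/37505) = (0 - 3 + 0)*(1/37505) = -3*1/37505 = -3/37505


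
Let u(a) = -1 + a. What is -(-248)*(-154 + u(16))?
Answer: -34472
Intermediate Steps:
-(-248)*(-154 + u(16)) = -(-248)*(-154 + (-1 + 16)) = -(-248)*(-154 + 15) = -(-248)*(-139) = -1*34472 = -34472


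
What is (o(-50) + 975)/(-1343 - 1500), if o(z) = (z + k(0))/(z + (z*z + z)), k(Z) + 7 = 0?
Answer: -779981/2274400 ≈ -0.34294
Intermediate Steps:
k(Z) = -7 (k(Z) = -7 + 0 = -7)
o(z) = (-7 + z)/(z**2 + 2*z) (o(z) = (z - 7)/(z + (z*z + z)) = (-7 + z)/(z + (z**2 + z)) = (-7 + z)/(z + (z + z**2)) = (-7 + z)/(z**2 + 2*z))
(o(-50) + 975)/(-1343 - 1500) = ((-7 - 50)/((-50)*(2 - 50)) + 975)/(-1343 - 1500) = (-1/50*(-57)/(-48) + 975)/(-2843) = (-1/50*(-1/48)*(-57) + 975)*(-1/2843) = (-19/800 + 975)*(-1/2843) = (779981/800)*(-1/2843) = -779981/2274400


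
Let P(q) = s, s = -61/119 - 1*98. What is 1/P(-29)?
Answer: -119/11723 ≈ -0.010151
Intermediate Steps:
s = -11723/119 (s = -61*1/119 - 98 = -61/119 - 98 = -11723/119 ≈ -98.513)
P(q) = -11723/119
1/P(-29) = 1/(-11723/119) = -119/11723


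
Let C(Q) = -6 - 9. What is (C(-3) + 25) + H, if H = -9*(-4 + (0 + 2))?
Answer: 28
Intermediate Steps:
C(Q) = -15
H = 18 (H = -9*(-4 + 2) = -9*(-2) = 18)
(C(-3) + 25) + H = (-15 + 25) + 18 = 10 + 18 = 28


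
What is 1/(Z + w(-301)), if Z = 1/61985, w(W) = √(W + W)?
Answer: 61985/2312968415451 - 3842140225*I*√602/2312968415451 ≈ 2.6799e-8 - 0.040757*I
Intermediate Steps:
w(W) = √2*√W (w(W) = √(2*W) = √2*√W)
Z = 1/61985 ≈ 1.6133e-5
1/(Z + w(-301)) = 1/(1/61985 + √2*√(-301)) = 1/(1/61985 + √2*(I*√301)) = 1/(1/61985 + I*√602)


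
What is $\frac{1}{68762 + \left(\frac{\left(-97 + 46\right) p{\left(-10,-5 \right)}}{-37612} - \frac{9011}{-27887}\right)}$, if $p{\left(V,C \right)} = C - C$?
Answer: $\frac{27887}{1917574905} \approx 1.4543 \cdot 10^{-5}$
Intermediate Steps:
$p{\left(V,C \right)} = 0$
$\frac{1}{68762 + \left(\frac{\left(-97 + 46\right) p{\left(-10,-5 \right)}}{-37612} - \frac{9011}{-27887}\right)} = \frac{1}{68762 + \left(\frac{\left(-97 + 46\right) 0}{-37612} - \frac{9011}{-27887}\right)} = \frac{1}{68762 + \left(\left(-51\right) 0 \left(- \frac{1}{37612}\right) - - \frac{9011}{27887}\right)} = \frac{1}{68762 + \left(0 \left(- \frac{1}{37612}\right) + \frac{9011}{27887}\right)} = \frac{1}{68762 + \left(0 + \frac{9011}{27887}\right)} = \frac{1}{68762 + \frac{9011}{27887}} = \frac{1}{\frac{1917574905}{27887}} = \frac{27887}{1917574905}$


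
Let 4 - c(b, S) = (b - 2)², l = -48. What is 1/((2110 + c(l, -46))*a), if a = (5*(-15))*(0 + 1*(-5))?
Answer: -1/144750 ≈ -6.9085e-6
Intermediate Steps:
c(b, S) = 4 - (-2 + b)² (c(b, S) = 4 - (b - 2)² = 4 - (-2 + b)²)
a = 375 (a = -75*(0 - 5) = -75*(-5) = 375)
1/((2110 + c(l, -46))*a) = 1/((2110 - 48*(4 - 1*(-48)))*375) = (1/375)/(2110 - 48*(4 + 48)) = (1/375)/(2110 - 48*52) = (1/375)/(2110 - 2496) = (1/375)/(-386) = -1/386*1/375 = -1/144750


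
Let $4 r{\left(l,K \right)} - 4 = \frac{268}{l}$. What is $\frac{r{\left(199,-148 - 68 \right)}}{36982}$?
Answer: $\frac{133}{3679709} \approx 3.6144 \cdot 10^{-5}$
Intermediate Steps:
$r{\left(l,K \right)} = 1 + \frac{67}{l}$ ($r{\left(l,K \right)} = 1 + \frac{268 \frac{1}{l}}{4} = 1 + \frac{67}{l}$)
$\frac{r{\left(199,-148 - 68 \right)}}{36982} = \frac{\frac{1}{199} \left(67 + 199\right)}{36982} = \frac{1}{199} \cdot 266 \cdot \frac{1}{36982} = \frac{266}{199} \cdot \frac{1}{36982} = \frac{133}{3679709}$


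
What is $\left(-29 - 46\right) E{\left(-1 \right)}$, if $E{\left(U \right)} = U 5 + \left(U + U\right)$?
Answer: $525$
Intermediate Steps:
$E{\left(U \right)} = 7 U$ ($E{\left(U \right)} = 5 U + 2 U = 7 U$)
$\left(-29 - 46\right) E{\left(-1 \right)} = \left(-29 - 46\right) 7 \left(-1\right) = \left(-75\right) \left(-7\right) = 525$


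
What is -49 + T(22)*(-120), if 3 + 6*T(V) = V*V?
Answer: -9669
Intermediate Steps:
T(V) = -1/2 + V**2/6 (T(V) = -1/2 + (V*V)/6 = -1/2 + V**2/6)
-49 + T(22)*(-120) = -49 + (-1/2 + (1/6)*22**2)*(-120) = -49 + (-1/2 + (1/6)*484)*(-120) = -49 + (-1/2 + 242/3)*(-120) = -49 + (481/6)*(-120) = -49 - 9620 = -9669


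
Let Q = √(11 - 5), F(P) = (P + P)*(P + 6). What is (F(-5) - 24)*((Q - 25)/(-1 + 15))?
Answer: 425/7 - 17*√6/7 ≈ 54.766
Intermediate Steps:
F(P) = 2*P*(6 + P) (F(P) = (2*P)*(6 + P) = 2*P*(6 + P))
Q = √6 ≈ 2.4495
(F(-5) - 24)*((Q - 25)/(-1 + 15)) = (2*(-5)*(6 - 5) - 24)*((√6 - 25)/(-1 + 15)) = (2*(-5)*1 - 24)*((-25 + √6)/14) = (-10 - 24)*((-25 + √6)*(1/14)) = -34*(-25/14 + √6/14) = 425/7 - 17*√6/7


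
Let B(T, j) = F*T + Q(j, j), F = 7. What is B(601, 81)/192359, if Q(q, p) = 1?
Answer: 4208/192359 ≈ 0.021876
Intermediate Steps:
B(T, j) = 1 + 7*T (B(T, j) = 7*T + 1 = 1 + 7*T)
B(601, 81)/192359 = (1 + 7*601)/192359 = (1 + 4207)*(1/192359) = 4208*(1/192359) = 4208/192359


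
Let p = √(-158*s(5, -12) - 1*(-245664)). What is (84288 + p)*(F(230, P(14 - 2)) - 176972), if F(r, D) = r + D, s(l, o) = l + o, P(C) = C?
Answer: -14896218240 - 176730*√246770 ≈ -1.4984e+10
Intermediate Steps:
F(r, D) = D + r
p = √246770 (p = √(-158*(5 - 12) - 1*(-245664)) = √(-158*(-7) + 245664) = √(1106 + 245664) = √246770 ≈ 496.76)
(84288 + p)*(F(230, P(14 - 2)) - 176972) = (84288 + √246770)*(((14 - 2) + 230) - 176972) = (84288 + √246770)*((12 + 230) - 176972) = (84288 + √246770)*(242 - 176972) = (84288 + √246770)*(-176730) = -14896218240 - 176730*√246770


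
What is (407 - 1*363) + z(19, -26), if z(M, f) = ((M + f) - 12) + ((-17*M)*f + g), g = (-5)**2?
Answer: 8448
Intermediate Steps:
g = 25
z(M, f) = 13 + M + f - 17*M*f (z(M, f) = ((M + f) - 12) + ((-17*M)*f + 25) = (-12 + M + f) + (-17*M*f + 25) = (-12 + M + f) + (25 - 17*M*f) = 13 + M + f - 17*M*f)
(407 - 1*363) + z(19, -26) = (407 - 1*363) + (13 + 19 - 26 - 17*19*(-26)) = (407 - 363) + (13 + 19 - 26 + 8398) = 44 + 8404 = 8448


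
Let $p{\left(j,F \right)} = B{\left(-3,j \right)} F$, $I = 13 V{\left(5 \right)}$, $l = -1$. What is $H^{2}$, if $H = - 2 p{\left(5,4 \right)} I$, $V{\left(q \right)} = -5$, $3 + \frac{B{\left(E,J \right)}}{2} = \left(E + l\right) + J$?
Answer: $4326400$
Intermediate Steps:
$B{\left(E,J \right)} = -8 + 2 E + 2 J$ ($B{\left(E,J \right)} = -6 + 2 \left(\left(E - 1\right) + J\right) = -6 + 2 \left(\left(-1 + E\right) + J\right) = -6 + 2 \left(-1 + E + J\right) = -6 + \left(-2 + 2 E + 2 J\right) = -8 + 2 E + 2 J$)
$I = -65$ ($I = 13 \left(-5\right) = -65$)
$p{\left(j,F \right)} = F \left(-14 + 2 j\right)$ ($p{\left(j,F \right)} = \left(-8 + 2 \left(-3\right) + 2 j\right) F = \left(-8 - 6 + 2 j\right) F = \left(-14 + 2 j\right) F = F \left(-14 + 2 j\right)$)
$H = -2080$ ($H = - 2 \cdot 2 \cdot 4 \left(-7 + 5\right) \left(-65\right) = - 2 \cdot 2 \cdot 4 \left(-2\right) \left(-65\right) = \left(-2\right) \left(-16\right) \left(-65\right) = 32 \left(-65\right) = -2080$)
$H^{2} = \left(-2080\right)^{2} = 4326400$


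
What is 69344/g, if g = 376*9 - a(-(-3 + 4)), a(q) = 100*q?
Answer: 17336/871 ≈ 19.904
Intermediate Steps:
g = 3484 (g = 376*9 - 100*(-(-3 + 4)) = 3384 - 100*(-1*1) = 3384 - 100*(-1) = 3384 - 1*(-100) = 3384 + 100 = 3484)
69344/g = 69344/3484 = 69344*(1/3484) = 17336/871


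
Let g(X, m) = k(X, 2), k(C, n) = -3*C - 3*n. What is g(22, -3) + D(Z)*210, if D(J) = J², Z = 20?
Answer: 83928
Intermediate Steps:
g(X, m) = -6 - 3*X (g(X, m) = -3*X - 3*2 = -3*X - 6 = -6 - 3*X)
g(22, -3) + D(Z)*210 = (-6 - 3*22) + 20²*210 = (-6 - 66) + 400*210 = -72 + 84000 = 83928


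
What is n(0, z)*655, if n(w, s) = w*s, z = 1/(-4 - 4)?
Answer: 0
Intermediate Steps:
z = -⅛ (z = 1/(-8) = -⅛ ≈ -0.12500)
n(w, s) = s*w
n(0, z)*655 = -⅛*0*655 = 0*655 = 0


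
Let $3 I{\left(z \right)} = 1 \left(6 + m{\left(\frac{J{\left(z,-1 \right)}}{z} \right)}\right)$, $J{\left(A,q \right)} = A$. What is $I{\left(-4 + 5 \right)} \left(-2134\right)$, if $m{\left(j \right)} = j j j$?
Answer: $- \frac{14938}{3} \approx -4979.3$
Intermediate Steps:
$m{\left(j \right)} = j^{3}$ ($m{\left(j \right)} = j^{2} j = j^{3}$)
$I{\left(z \right)} = \frac{7}{3}$ ($I{\left(z \right)} = \frac{1 \left(6 + \left(\frac{z}{z}\right)^{3}\right)}{3} = \frac{1 \left(6 + 1^{3}\right)}{3} = \frac{1 \left(6 + 1\right)}{3} = \frac{1 \cdot 7}{3} = \frac{1}{3} \cdot 7 = \frac{7}{3}$)
$I{\left(-4 + 5 \right)} \left(-2134\right) = \frac{7}{3} \left(-2134\right) = - \frac{14938}{3}$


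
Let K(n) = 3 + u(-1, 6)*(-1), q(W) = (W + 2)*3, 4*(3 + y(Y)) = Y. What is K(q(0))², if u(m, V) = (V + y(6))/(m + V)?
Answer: 441/100 ≈ 4.4100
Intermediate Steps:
y(Y) = -3 + Y/4
q(W) = 6 + 3*W (q(W) = (2 + W)*3 = 6 + 3*W)
u(m, V) = (-3/2 + V)/(V + m) (u(m, V) = (V + (-3 + (¼)*6))/(m + V) = (V + (-3 + 3/2))/(V + m) = (V - 3/2)/(V + m) = (-3/2 + V)/(V + m))
K(n) = 21/10 (K(n) = 3 + ((-3/2 + 6)/(6 - 1))*(-1) = 3 + ((9/2)/5)*(-1) = 3 + ((⅕)*(9/2))*(-1) = 3 + (9/10)*(-1) = 3 - 9/10 = 21/10)
K(q(0))² = (21/10)² = 441/100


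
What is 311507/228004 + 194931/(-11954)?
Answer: -2908663789/194682844 ≈ -14.941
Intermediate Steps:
311507/228004 + 194931/(-11954) = 311507*(1/228004) + 194931*(-1/11954) = 44501/32572 - 194931/11954 = -2908663789/194682844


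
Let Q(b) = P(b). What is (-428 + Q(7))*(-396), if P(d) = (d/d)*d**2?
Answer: 150084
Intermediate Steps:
P(d) = d**2 (P(d) = 1*d**2 = d**2)
Q(b) = b**2
(-428 + Q(7))*(-396) = (-428 + 7**2)*(-396) = (-428 + 49)*(-396) = -379*(-396) = 150084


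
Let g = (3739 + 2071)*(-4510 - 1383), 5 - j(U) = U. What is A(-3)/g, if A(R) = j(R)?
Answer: -4/17119165 ≈ -2.3366e-7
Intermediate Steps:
j(U) = 5 - U
A(R) = 5 - R
g = -34238330 (g = 5810*(-5893) = -34238330)
A(-3)/g = (5 - 1*(-3))/(-34238330) = (5 + 3)*(-1/34238330) = 8*(-1/34238330) = -4/17119165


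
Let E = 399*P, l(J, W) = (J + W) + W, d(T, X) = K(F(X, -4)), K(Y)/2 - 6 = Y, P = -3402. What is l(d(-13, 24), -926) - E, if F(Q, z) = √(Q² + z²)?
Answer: 1355558 + 8*√37 ≈ 1.3556e+6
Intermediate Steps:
K(Y) = 12 + 2*Y
d(T, X) = 12 + 2*√(16 + X²) (d(T, X) = 12 + 2*√(X² + (-4)²) = 12 + 2*√(X² + 16) = 12 + 2*√(16 + X²))
l(J, W) = J + 2*W
E = -1357398 (E = 399*(-3402) = -1357398)
l(d(-13, 24), -926) - E = ((12 + 2*√(16 + 24²)) + 2*(-926)) - 1*(-1357398) = ((12 + 2*√(16 + 576)) - 1852) + 1357398 = ((12 + 2*√592) - 1852) + 1357398 = ((12 + 2*(4*√37)) - 1852) + 1357398 = ((12 + 8*√37) - 1852) + 1357398 = (-1840 + 8*√37) + 1357398 = 1355558 + 8*√37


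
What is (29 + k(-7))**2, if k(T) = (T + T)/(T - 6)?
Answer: 152881/169 ≈ 904.62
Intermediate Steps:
k(T) = 2*T/(-6 + T) (k(T) = (2*T)/(-6 + T) = 2*T/(-6 + T))
(29 + k(-7))**2 = (29 + 2*(-7)/(-6 - 7))**2 = (29 + 2*(-7)/(-13))**2 = (29 + 2*(-7)*(-1/13))**2 = (29 + 14/13)**2 = (391/13)**2 = 152881/169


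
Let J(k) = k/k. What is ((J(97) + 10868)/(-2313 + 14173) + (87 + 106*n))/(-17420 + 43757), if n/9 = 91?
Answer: 343552243/104118940 ≈ 3.2996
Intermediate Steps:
n = 819 (n = 9*91 = 819)
J(k) = 1
((J(97) + 10868)/(-2313 + 14173) + (87 + 106*n))/(-17420 + 43757) = ((1 + 10868)/(-2313 + 14173) + (87 + 106*819))/(-17420 + 43757) = (10869/11860 + (87 + 86814))/26337 = (10869*(1/11860) + 86901)*(1/26337) = (10869/11860 + 86901)*(1/26337) = (1030656729/11860)*(1/26337) = 343552243/104118940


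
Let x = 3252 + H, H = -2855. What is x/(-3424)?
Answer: -397/3424 ≈ -0.11595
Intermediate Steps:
x = 397 (x = 3252 - 2855 = 397)
x/(-3424) = 397/(-3424) = 397*(-1/3424) = -397/3424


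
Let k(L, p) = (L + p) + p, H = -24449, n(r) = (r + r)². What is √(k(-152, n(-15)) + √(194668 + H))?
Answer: √(1648 + √170219) ≈ 45.394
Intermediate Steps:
n(r) = 4*r² (n(r) = (2*r)² = 4*r²)
k(L, p) = L + 2*p
√(k(-152, n(-15)) + √(194668 + H)) = √((-152 + 2*(4*(-15)²)) + √(194668 - 24449)) = √((-152 + 2*(4*225)) + √170219) = √((-152 + 2*900) + √170219) = √((-152 + 1800) + √170219) = √(1648 + √170219)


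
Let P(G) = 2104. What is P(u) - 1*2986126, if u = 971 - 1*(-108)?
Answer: -2984022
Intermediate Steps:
u = 1079 (u = 971 + 108 = 1079)
P(u) - 1*2986126 = 2104 - 1*2986126 = 2104 - 2986126 = -2984022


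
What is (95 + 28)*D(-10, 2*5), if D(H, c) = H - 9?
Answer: -2337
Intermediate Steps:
D(H, c) = -9 + H
(95 + 28)*D(-10, 2*5) = (95 + 28)*(-9 - 10) = 123*(-19) = -2337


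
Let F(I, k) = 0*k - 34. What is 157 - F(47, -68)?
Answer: 191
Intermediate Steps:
F(I, k) = -34 (F(I, k) = 0 - 34 = -34)
157 - F(47, -68) = 157 - 1*(-34) = 157 + 34 = 191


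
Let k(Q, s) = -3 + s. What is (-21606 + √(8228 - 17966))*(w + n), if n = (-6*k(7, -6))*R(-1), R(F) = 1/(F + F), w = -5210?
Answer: 113150622 - 15711*I*√1082 ≈ 1.1315e+8 - 5.1679e+5*I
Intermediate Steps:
R(F) = 1/(2*F)
n = -27 (n = (-6*(-3 - 6))*((½)/(-1)) = (-6*(-9))*((½)*(-1)) = 54*(-½) = -27)
(-21606 + √(8228 - 17966))*(w + n) = (-21606 + √(8228 - 17966))*(-5210 - 27) = (-21606 + √(-9738))*(-5237) = (-21606 + 3*I*√1082)*(-5237) = 113150622 - 15711*I*√1082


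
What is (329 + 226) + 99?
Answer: 654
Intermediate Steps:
(329 + 226) + 99 = 555 + 99 = 654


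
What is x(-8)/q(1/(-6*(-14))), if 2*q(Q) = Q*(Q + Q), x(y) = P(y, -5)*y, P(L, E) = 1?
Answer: -56448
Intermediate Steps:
x(y) = y (x(y) = 1*y = y)
q(Q) = Q² (q(Q) = (Q*(Q + Q))/2 = (Q*(2*Q))/2 = (2*Q²)/2 = Q²)
x(-8)/q(1/(-6*(-14))) = -8/((1/(-6*(-14)))²) = -8/((1/84)²) = -8/1/7056 = -8*7056 = -56448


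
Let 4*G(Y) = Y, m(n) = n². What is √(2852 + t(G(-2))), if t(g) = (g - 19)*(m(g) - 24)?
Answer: √53042/4 ≈ 57.577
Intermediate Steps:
G(Y) = Y/4
t(g) = (-24 + g²)*(-19 + g) (t(g) = (g - 19)*(g² - 24) = (-19 + g)*(-24 + g²) = (-24 + g²)*(-19 + g))
√(2852 + t(G(-2))) = √(2852 + (456 + ((¼)*(-2))³ - 6*(-2) - 19*((¼)*(-2))²)) = √(2852 + (456 + (-½)³ - 24*(-½) - 19*(-½)²)) = √(2852 + (456 - ⅛ + 12 - 19*¼)) = √(2852 + (456 - ⅛ + 12 - 19/4)) = √(2852 + 3705/8) = √(26521/8) = √53042/4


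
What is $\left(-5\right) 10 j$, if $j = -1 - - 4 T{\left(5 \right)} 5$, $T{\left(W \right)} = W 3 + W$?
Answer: $-19950$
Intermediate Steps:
$T{\left(W \right)} = 4 W$ ($T{\left(W \right)} = 3 W + W = 4 W$)
$j = 399$ ($j = -1 - - 4 \cdot 4 \cdot 5 \cdot 5 = -1 - \left(-4\right) 20 \cdot 5 = -1 - \left(-80\right) 5 = -1 - -400 = -1 + 400 = 399$)
$\left(-5\right) 10 j = \left(-5\right) 10 \cdot 399 = \left(-50\right) 399 = -19950$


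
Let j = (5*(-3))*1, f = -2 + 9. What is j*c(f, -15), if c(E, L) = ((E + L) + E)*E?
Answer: 105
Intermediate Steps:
f = 7
j = -15 (j = -15*1 = -15)
c(E, L) = E*(L + 2*E) (c(E, L) = (L + 2*E)*E = E*(L + 2*E))
j*c(f, -15) = -105*(-15 + 2*7) = -105*(-15 + 14) = -105*(-1) = -15*(-7) = 105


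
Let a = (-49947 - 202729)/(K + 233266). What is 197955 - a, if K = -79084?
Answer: 15260675243/77091 ≈ 1.9796e+5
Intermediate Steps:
a = -126338/77091 (a = (-49947 - 202729)/(-79084 + 233266) = -252676/154182 = -252676*1/154182 = -126338/77091 ≈ -1.6388)
197955 - a = 197955 - 1*(-126338/77091) = 197955 + 126338/77091 = 15260675243/77091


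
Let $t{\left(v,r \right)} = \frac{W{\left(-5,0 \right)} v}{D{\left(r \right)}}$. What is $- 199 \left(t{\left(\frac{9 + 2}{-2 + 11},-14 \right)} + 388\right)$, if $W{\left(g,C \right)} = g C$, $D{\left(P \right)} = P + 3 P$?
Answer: $-77212$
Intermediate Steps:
$D{\left(P \right)} = 4 P$
$W{\left(g,C \right)} = C g$
$t{\left(v,r \right)} = 0$ ($t{\left(v,r \right)} = \frac{0 \left(-5\right) v}{4 r} = 0 v \frac{1}{4 r} = 0 \frac{1}{4 r} = 0$)
$- 199 \left(t{\left(\frac{9 + 2}{-2 + 11},-14 \right)} + 388\right) = - 199 \left(0 + 388\right) = \left(-199\right) 388 = -77212$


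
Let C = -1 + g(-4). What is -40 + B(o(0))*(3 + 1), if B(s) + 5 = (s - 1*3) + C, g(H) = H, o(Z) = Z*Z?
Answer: -92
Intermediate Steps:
o(Z) = Z²
C = -5 (C = -1 - 4 = -5)
B(s) = -13 + s (B(s) = -5 + ((s - 1*3) - 5) = -5 + ((s - 3) - 5) = -5 + ((-3 + s) - 5) = -5 + (-8 + s) = -13 + s)
-40 + B(o(0))*(3 + 1) = -40 + (-13 + 0²)*(3 + 1) = -40 + (-13 + 0)*4 = -40 - 13*4 = -40 - 52 = -92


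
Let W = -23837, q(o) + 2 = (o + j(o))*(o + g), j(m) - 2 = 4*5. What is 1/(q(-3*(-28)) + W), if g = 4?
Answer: -1/14511 ≈ -6.8913e-5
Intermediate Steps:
j(m) = 22 (j(m) = 2 + 4*5 = 2 + 20 = 22)
q(o) = -2 + (4 + o)*(22 + o) (q(o) = -2 + (o + 22)*(o + 4) = -2 + (22 + o)*(4 + o) = -2 + (4 + o)*(22 + o))
1/(q(-3*(-28)) + W) = 1/((86 + (-3*(-28))² + 26*(-3*(-28))) - 23837) = 1/((86 + 84² + 26*84) - 23837) = 1/((86 + 7056 + 2184) - 23837) = 1/(9326 - 23837) = 1/(-14511) = -1/14511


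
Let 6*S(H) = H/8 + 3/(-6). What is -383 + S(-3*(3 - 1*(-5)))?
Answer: -4603/12 ≈ -383.58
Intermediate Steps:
S(H) = -1/12 + H/48 (S(H) = (H/8 + 3/(-6))/6 = (H*(⅛) + 3*(-⅙))/6 = (H/8 - ½)/6 = (-½ + H/8)/6 = -1/12 + H/48)
-383 + S(-3*(3 - 1*(-5))) = -383 + (-1/12 + (-3*(3 - 1*(-5)))/48) = -383 + (-1/12 + (-3*(3 + 5))/48) = -383 + (-1/12 + (-3*8)/48) = -383 + (-1/12 + (1/48)*(-24)) = -383 + (-1/12 - ½) = -383 - 7/12 = -4603/12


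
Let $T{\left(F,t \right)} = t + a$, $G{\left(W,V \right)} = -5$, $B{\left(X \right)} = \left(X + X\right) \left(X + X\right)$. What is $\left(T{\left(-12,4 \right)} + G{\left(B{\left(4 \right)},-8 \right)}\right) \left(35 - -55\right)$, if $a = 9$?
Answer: $720$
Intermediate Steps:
$B{\left(X \right)} = 4 X^{2}$ ($B{\left(X \right)} = 2 X 2 X = 4 X^{2}$)
$T{\left(F,t \right)} = 9 + t$ ($T{\left(F,t \right)} = t + 9 = 9 + t$)
$\left(T{\left(-12,4 \right)} + G{\left(B{\left(4 \right)},-8 \right)}\right) \left(35 - -55\right) = \left(\left(9 + 4\right) - 5\right) \left(35 - -55\right) = \left(13 - 5\right) \left(35 + 55\right) = 8 \cdot 90 = 720$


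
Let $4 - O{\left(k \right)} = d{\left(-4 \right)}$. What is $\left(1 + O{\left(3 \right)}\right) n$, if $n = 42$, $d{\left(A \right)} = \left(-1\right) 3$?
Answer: $336$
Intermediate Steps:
$d{\left(A \right)} = -3$
$O{\left(k \right)} = 7$ ($O{\left(k \right)} = 4 - -3 = 4 + 3 = 7$)
$\left(1 + O{\left(3 \right)}\right) n = \left(1 + 7\right) 42 = 8 \cdot 42 = 336$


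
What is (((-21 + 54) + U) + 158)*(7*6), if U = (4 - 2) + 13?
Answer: 8652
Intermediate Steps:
U = 15 (U = 2 + 13 = 15)
(((-21 + 54) + U) + 158)*(7*6) = (((-21 + 54) + 15) + 158)*(7*6) = ((33 + 15) + 158)*42 = (48 + 158)*42 = 206*42 = 8652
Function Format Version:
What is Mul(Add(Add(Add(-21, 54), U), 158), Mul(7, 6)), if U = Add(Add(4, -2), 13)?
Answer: 8652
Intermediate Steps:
U = 15 (U = Add(2, 13) = 15)
Mul(Add(Add(Add(-21, 54), U), 158), Mul(7, 6)) = Mul(Add(Add(Add(-21, 54), 15), 158), Mul(7, 6)) = Mul(Add(Add(33, 15), 158), 42) = Mul(Add(48, 158), 42) = Mul(206, 42) = 8652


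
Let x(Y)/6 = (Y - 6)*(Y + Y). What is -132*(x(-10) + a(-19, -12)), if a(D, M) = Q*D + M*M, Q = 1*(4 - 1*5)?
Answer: -274956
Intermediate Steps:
Q = -1 (Q = 1*(4 - 5) = 1*(-1) = -1)
a(D, M) = M**2 - D (a(D, M) = -D + M*M = -D + M**2 = M**2 - D)
x(Y) = 12*Y*(-6 + Y) (x(Y) = 6*((Y - 6)*(Y + Y)) = 6*((-6 + Y)*(2*Y)) = 6*(2*Y*(-6 + Y)) = 12*Y*(-6 + Y))
-132*(x(-10) + a(-19, -12)) = -132*(12*(-10)*(-6 - 10) + ((-12)**2 - 1*(-19))) = -132*(12*(-10)*(-16) + (144 + 19)) = -132*(1920 + 163) = -132*2083 = -274956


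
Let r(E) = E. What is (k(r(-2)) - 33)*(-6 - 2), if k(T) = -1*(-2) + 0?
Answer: 248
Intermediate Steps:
k(T) = 2 (k(T) = 2 + 0 = 2)
(k(r(-2)) - 33)*(-6 - 2) = (2 - 33)*(-6 - 2) = -31*(-8) = 248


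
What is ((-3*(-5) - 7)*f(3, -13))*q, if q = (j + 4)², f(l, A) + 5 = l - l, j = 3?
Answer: -1960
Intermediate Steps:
f(l, A) = -5 (f(l, A) = -5 + (l - l) = -5 + 0 = -5)
q = 49 (q = (3 + 4)² = 7² = 49)
((-3*(-5) - 7)*f(3, -13))*q = ((-3*(-5) - 7)*(-5))*49 = ((15 - 7)*(-5))*49 = (8*(-5))*49 = -40*49 = -1960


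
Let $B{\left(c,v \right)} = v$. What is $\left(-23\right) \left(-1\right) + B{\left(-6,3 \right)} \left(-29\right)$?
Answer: $-64$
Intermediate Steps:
$\left(-23\right) \left(-1\right) + B{\left(-6,3 \right)} \left(-29\right) = \left(-23\right) \left(-1\right) + 3 \left(-29\right) = 23 - 87 = -64$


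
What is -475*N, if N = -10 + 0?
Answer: 4750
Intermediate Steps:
N = -10
-475*N = -475*(-10) = 4750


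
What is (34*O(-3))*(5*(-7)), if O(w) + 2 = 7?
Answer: -5950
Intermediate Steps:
O(w) = 5 (O(w) = -2 + 7 = 5)
(34*O(-3))*(5*(-7)) = (34*5)*(5*(-7)) = 170*(-35) = -5950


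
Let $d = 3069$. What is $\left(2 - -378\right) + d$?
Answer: $3449$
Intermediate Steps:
$\left(2 - -378\right) + d = \left(2 - -378\right) + 3069 = \left(2 + 378\right) + 3069 = 380 + 3069 = 3449$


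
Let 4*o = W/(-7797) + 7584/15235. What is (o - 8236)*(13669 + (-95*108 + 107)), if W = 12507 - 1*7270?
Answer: -1146611344820011/39595765 ≈ -2.8958e+7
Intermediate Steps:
W = 5237 (W = 12507 - 7270 = 5237)
o = -20653247/475149180 (o = (5237/(-7797) + 7584/15235)/4 = (5237*(-1/7797) + 7584*(1/15235))/4 = (-5237/7797 + 7584/15235)/4 = (¼)*(-20653247/118787295) = -20653247/475149180 ≈ -0.043467)
(o - 8236)*(13669 + (-95*108 + 107)) = (-20653247/475149180 - 8236)*(13669 + (-95*108 + 107)) = -3913349299727*(13669 + (-10260 + 107))/475149180 = -3913349299727*(13669 - 10153)/475149180 = -3913349299727/475149180*3516 = -1146611344820011/39595765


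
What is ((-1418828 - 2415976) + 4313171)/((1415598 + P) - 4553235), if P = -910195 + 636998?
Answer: -478367/3410834 ≈ -0.14025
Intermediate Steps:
P = -273197
((-1418828 - 2415976) + 4313171)/((1415598 + P) - 4553235) = ((-1418828 - 2415976) + 4313171)/((1415598 - 273197) - 4553235) = (-3834804 + 4313171)/(1142401 - 4553235) = 478367/(-3410834) = 478367*(-1/3410834) = -478367/3410834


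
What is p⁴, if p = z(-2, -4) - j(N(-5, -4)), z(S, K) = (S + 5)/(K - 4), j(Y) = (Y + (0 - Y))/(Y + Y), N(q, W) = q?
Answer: 81/4096 ≈ 0.019775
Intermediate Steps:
j(Y) = 0 (j(Y) = (Y - Y)/((2*Y)) = 0*(1/(2*Y)) = 0)
z(S, K) = (5 + S)/(-4 + K)
p = -3/8 (p = (5 - 2)/(-4 - 4) - 1*0 = 3/(-8) + 0 = -⅛*3 + 0 = -3/8 + 0 = -3/8 ≈ -0.37500)
p⁴ = (-3/8)⁴ = 81/4096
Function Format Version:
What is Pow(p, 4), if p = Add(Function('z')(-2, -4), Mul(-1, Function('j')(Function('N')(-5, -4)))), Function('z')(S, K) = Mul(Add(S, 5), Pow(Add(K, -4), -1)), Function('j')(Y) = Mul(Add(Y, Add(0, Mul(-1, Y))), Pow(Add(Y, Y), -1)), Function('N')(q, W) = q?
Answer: Rational(81, 4096) ≈ 0.019775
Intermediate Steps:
Function('j')(Y) = 0 (Function('j')(Y) = Mul(Add(Y, Mul(-1, Y)), Pow(Mul(2, Y), -1)) = Mul(0, Mul(Rational(1, 2), Pow(Y, -1))) = 0)
Function('z')(S, K) = Mul(Pow(Add(-4, K), -1), Add(5, S)) (Function('z')(S, K) = Mul(Add(5, S), Pow(Add(-4, K), -1)) = Mul(Pow(Add(-4, K), -1), Add(5, S)))
p = Rational(-3, 8) (p = Add(Mul(Pow(Add(-4, -4), -1), Add(5, -2)), Mul(-1, 0)) = Add(Mul(Pow(-8, -1), 3), 0) = Add(Mul(Rational(-1, 8), 3), 0) = Add(Rational(-3, 8), 0) = Rational(-3, 8) ≈ -0.37500)
Pow(p, 4) = Pow(Rational(-3, 8), 4) = Rational(81, 4096)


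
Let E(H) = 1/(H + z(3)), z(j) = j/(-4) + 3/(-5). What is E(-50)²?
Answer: 400/1054729 ≈ 0.00037924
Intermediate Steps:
z(j) = -⅗ - j/4 (z(j) = j*(-¼) + 3*(-⅕) = -j/4 - ⅗ = -⅗ - j/4)
E(H) = 1/(-27/20 + H) (E(H) = 1/(H + (-⅗ - ¼*3)) = 1/(H + (-⅗ - ¾)) = 1/(H - 27/20) = 1/(-27/20 + H))
E(-50)² = (20/(-27 + 20*(-50)))² = (20/(-27 - 1000))² = (20/(-1027))² = (20*(-1/1027))² = (-20/1027)² = 400/1054729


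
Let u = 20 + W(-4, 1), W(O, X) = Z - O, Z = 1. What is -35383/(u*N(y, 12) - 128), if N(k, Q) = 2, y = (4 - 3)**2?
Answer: 35383/78 ≈ 453.63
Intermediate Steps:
W(O, X) = 1 - O
y = 1 (y = 1**2 = 1)
u = 25 (u = 20 + (1 - 1*(-4)) = 20 + (1 + 4) = 20 + 5 = 25)
-35383/(u*N(y, 12) - 128) = -35383/(25*2 - 128) = -35383/(50 - 128) = -35383/(-78) = -35383*(-1/78) = 35383/78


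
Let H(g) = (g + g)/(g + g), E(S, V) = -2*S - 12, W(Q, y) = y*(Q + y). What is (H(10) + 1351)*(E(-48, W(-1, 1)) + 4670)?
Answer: 6427408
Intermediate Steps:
E(S, V) = -12 - 2*S
H(g) = 1 (H(g) = (2*g)/((2*g)) = (2*g)*(1/(2*g)) = 1)
(H(10) + 1351)*(E(-48, W(-1, 1)) + 4670) = (1 + 1351)*((-12 - 2*(-48)) + 4670) = 1352*((-12 + 96) + 4670) = 1352*(84 + 4670) = 1352*4754 = 6427408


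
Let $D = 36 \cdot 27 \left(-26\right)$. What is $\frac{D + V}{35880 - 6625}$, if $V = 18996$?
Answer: $- \frac{6276}{29255} \approx -0.21453$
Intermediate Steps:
$D = -25272$ ($D = 972 \left(-26\right) = -25272$)
$\frac{D + V}{35880 - 6625} = \frac{-25272 + 18996}{35880 - 6625} = - \frac{6276}{29255}$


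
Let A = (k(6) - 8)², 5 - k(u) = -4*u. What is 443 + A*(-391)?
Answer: -171988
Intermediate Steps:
k(u) = 5 + 4*u (k(u) = 5 - (-4)*u = 5 + 4*u)
A = 441 (A = ((5 + 4*6) - 8)² = ((5 + 24) - 8)² = (29 - 8)² = 21² = 441)
443 + A*(-391) = 443 + 441*(-391) = 443 - 172431 = -171988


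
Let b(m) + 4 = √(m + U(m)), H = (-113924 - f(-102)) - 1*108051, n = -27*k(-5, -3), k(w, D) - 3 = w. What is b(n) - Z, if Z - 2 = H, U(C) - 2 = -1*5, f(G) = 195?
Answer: 222164 + √51 ≈ 2.2217e+5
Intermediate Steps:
k(w, D) = 3 + w
U(C) = -3 (U(C) = 2 - 1*5 = 2 - 5 = -3)
n = 54 (n = -27*(3 - 5) = -27*(-2) = 54)
H = -222170 (H = (-113924 - 1*195) - 1*108051 = (-113924 - 195) - 108051 = -114119 - 108051 = -222170)
b(m) = -4 + √(-3 + m) (b(m) = -4 + √(m - 3) = -4 + √(-3 + m))
Z = -222168 (Z = 2 - 222170 = -222168)
b(n) - Z = (-4 + √(-3 + 54)) - 1*(-222168) = (-4 + √51) + 222168 = 222164 + √51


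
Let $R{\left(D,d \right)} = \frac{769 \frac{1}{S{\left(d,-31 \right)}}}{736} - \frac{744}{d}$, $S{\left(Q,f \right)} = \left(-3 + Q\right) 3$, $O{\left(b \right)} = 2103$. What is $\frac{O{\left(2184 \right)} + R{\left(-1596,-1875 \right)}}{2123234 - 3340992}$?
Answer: $- \frac{5451246802127}{3155990343120000} \approx -0.0017273$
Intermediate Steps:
$S{\left(Q,f \right)} = -9 + 3 Q$
$R{\left(D,d \right)} = - \frac{744}{d} + \frac{769}{736 \left(-9 + 3 d\right)}$ ($R{\left(D,d \right)} = \frac{769 \frac{1}{-9 + 3 d}}{736} - \frac{744}{d} = \frac{769}{-9 + 3 d} \frac{1}{736} - \frac{744}{d} = \frac{769}{736 \left(-9 + 3 d\right)} - \frac{744}{d} = - \frac{744}{d} + \frac{769}{736 \left(-9 + 3 d\right)}$)
$\frac{O{\left(2184 \right)} + R{\left(-1596,-1875 \right)}}{2123234 - 3340992} = \frac{2103 + \frac{4928256 - -3078718125}{2208 \left(-1875\right) \left(-3 - 1875\right)}}{2123234 - 3340992} = \frac{2103 + \frac{1}{2208} \left(- \frac{1}{1875}\right) \frac{1}{-1878} \left(4928256 + 3078718125\right)}{-1217758} = \left(2103 + \frac{1}{2208} \left(- \frac{1}{1875}\right) \left(- \frac{1}{1878}\right) 3083646381\right) \left(- \frac{1}{1217758}\right) = \left(2103 + \frac{1027882127}{2591640000}\right) \left(- \frac{1}{1217758}\right) = \frac{5451246802127}{2591640000} \left(- \frac{1}{1217758}\right) = - \frac{5451246802127}{3155990343120000}$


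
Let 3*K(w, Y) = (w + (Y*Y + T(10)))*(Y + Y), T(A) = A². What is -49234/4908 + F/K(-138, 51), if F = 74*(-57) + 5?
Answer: -48988939/4860147 ≈ -10.080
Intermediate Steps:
F = -4213 (F = -4218 + 5 = -4213)
K(w, Y) = 2*Y*(100 + w + Y²)/3 (K(w, Y) = ((w + (Y*Y + 10²))*(Y + Y))/3 = ((w + (Y² + 100))*(2*Y))/3 = ((w + (100 + Y²))*(2*Y))/3 = ((100 + w + Y²)*(2*Y))/3 = (2*Y*(100 + w + Y²))/3 = 2*Y*(100 + w + Y²)/3)
-49234/4908 + F/K(-138, 51) = -49234/4908 - 4213*1/(34*(100 - 138 + 51²)) = -49234*1/4908 - 4213*1/(34*(100 - 138 + 2601)) = -24617/2454 - 4213/((⅔)*51*2563) = -24617/2454 - 4213/87142 = -24617/2454 - 4213*1/87142 = -24617/2454 - 383/7922 = -48988939/4860147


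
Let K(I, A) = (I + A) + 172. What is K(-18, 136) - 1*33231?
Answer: -32941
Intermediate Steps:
K(I, A) = 172 + A + I (K(I, A) = (A + I) + 172 = 172 + A + I)
K(-18, 136) - 1*33231 = (172 + 136 - 18) - 1*33231 = 290 - 33231 = -32941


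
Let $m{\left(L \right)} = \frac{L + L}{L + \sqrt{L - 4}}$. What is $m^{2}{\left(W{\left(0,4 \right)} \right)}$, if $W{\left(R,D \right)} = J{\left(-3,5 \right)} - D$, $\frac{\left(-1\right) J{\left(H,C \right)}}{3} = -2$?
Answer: $\frac{16}{\left(2 + i \sqrt{2}\right)^{2}} \approx 0.88889 - 2.5142 i$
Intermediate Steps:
$J{\left(H,C \right)} = 6$ ($J{\left(H,C \right)} = \left(-3\right) \left(-2\right) = 6$)
$W{\left(R,D \right)} = 6 - D$
$m{\left(L \right)} = \frac{2 L}{L + \sqrt{-4 + L}}$
$m^{2}{\left(W{\left(0,4 \right)} \right)} = \left(\frac{2 \left(6 - 4\right)}{\left(6 - 4\right) + \sqrt{-4 + \left(6 - 4\right)}}\right)^{2} = \left(2 \cdot 2 \frac{1}{2 + \sqrt{-4 + 2}}\right)^{2} = \left(2 \cdot 2 \frac{1}{2 + \sqrt{-2}}\right)^{2} = \left(2 \cdot 2 \frac{1}{2 + i \sqrt{2}}\right)^{2} = \left(\frac{4}{2 + i \sqrt{2}}\right)^{2} = \frac{16}{\left(2 + i \sqrt{2}\right)^{2}}$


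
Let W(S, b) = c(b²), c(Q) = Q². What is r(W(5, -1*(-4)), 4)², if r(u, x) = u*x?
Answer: 1048576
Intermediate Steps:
W(S, b) = b⁴ (W(S, b) = (b²)² = b⁴)
r(W(5, -1*(-4)), 4)² = ((-1*(-4))⁴*4)² = (4⁴*4)² = (256*4)² = 1024² = 1048576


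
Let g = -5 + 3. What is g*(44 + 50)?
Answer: -188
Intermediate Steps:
g = -2
g*(44 + 50) = -2*(44 + 50) = -2*94 = -188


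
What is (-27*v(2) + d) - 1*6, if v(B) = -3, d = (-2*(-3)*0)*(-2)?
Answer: 75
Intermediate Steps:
d = 0 (d = (6*0)*(-2) = 0*(-2) = 0)
(-27*v(2) + d) - 1*6 = (-27*(-3) + 0) - 1*6 = (81 + 0) - 6 = 81 - 6 = 75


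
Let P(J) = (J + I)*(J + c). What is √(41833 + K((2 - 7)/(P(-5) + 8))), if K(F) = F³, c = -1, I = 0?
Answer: 3*√9691943282/1444 ≈ 204.53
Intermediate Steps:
P(J) = J*(-1 + J) (P(J) = (J + 0)*(J - 1) = J*(-1 + J))
√(41833 + K((2 - 7)/(P(-5) + 8))) = √(41833 + ((2 - 7)/(-5*(-1 - 5) + 8))³) = √(41833 + (-5/(-5*(-6) + 8))³) = √(41833 + (-5/(30 + 8))³) = √(41833 + (-5/38)³) = √(41833 - 125/54872) = √(2295460251/54872) = 3*√9691943282/1444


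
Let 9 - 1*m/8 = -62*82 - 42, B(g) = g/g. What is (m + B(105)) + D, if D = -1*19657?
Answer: 21424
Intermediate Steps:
D = -19657
B(g) = 1
m = 41080 (m = 72 - 8*(-62*82 - 42) = 72 - 8*(-5084 - 42) = 72 - 8*(-5126) = 72 + 41008 = 41080)
(m + B(105)) + D = (41080 + 1) - 19657 = 41081 - 19657 = 21424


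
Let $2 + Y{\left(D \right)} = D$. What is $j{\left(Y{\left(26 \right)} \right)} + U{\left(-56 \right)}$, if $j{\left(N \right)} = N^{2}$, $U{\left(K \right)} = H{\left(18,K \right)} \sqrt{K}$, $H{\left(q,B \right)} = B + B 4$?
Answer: $576 - 560 i \sqrt{14} \approx 576.0 - 2095.3 i$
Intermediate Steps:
$H{\left(q,B \right)} = 5 B$ ($H{\left(q,B \right)} = B + 4 B = 5 B$)
$U{\left(K \right)} = 5 K^{\frac{3}{2}}$ ($U{\left(K \right)} = 5 K \sqrt{K} = 5 K^{\frac{3}{2}}$)
$Y{\left(D \right)} = -2 + D$
$j{\left(Y{\left(26 \right)} \right)} + U{\left(-56 \right)} = \left(-2 + 26\right)^{2} + 5 \left(-56\right)^{\frac{3}{2}} = 24^{2} + 5 \left(- 112 i \sqrt{14}\right) = 576 - 560 i \sqrt{14}$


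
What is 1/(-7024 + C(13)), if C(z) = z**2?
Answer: -1/6855 ≈ -0.00014588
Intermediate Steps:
1/(-7024 + C(13)) = 1/(-7024 + 13**2) = 1/(-7024 + 169) = 1/(-6855) = -1/6855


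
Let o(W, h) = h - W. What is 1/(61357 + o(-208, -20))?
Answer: 1/61545 ≈ 1.6248e-5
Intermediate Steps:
1/(61357 + o(-208, -20)) = 1/(61357 + (-20 - 1*(-208))) = 1/(61357 + (-20 + 208)) = 1/(61357 + 188) = 1/61545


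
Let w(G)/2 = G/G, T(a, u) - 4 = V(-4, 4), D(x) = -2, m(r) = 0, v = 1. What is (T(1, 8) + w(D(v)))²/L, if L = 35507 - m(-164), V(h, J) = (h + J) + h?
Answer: 4/35507 ≈ 0.00011265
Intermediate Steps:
V(h, J) = J + 2*h (V(h, J) = (J + h) + h = J + 2*h)
T(a, u) = 0 (T(a, u) = 4 + (4 + 2*(-4)) = 4 + (4 - 8) = 4 - 4 = 0)
w(G) = 2 (w(G) = 2*(G/G) = 2*1 = 2)
L = 35507 (L = 35507 - 1*0 = 35507 + 0 = 35507)
(T(1, 8) + w(D(v)))²/L = (0 + 2)²/35507 = 2²*(1/35507) = 4*(1/35507) = 4/35507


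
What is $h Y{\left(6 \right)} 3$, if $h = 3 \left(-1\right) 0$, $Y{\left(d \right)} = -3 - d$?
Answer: $0$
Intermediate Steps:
$h = 0$ ($h = \left(-3\right) 0 = 0$)
$h Y{\left(6 \right)} 3 = 0 \left(-3 - 6\right) 3 = 0 \left(-9\right) 3 = 0 \cdot 3 = 0$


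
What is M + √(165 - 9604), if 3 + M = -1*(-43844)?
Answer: 43841 + I*√9439 ≈ 43841.0 + 97.155*I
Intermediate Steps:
M = 43841 (M = -3 - 1*(-43844) = -3 + 43844 = 43841)
M + √(165 - 9604) = 43841 + √(165 - 9604) = 43841 + √(-9439) = 43841 + I*√9439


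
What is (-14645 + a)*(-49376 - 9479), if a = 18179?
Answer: -207993570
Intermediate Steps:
(-14645 + a)*(-49376 - 9479) = (-14645 + 18179)*(-49376 - 9479) = 3534*(-58855) = -207993570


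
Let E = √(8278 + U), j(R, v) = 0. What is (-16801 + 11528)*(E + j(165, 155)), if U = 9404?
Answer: -5273*√17682 ≈ -7.0117e+5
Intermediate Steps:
E = √17682 (E = √(8278 + 9404) = √17682 ≈ 132.97)
(-16801 + 11528)*(E + j(165, 155)) = (-16801 + 11528)*(√17682 + 0) = -5273*√17682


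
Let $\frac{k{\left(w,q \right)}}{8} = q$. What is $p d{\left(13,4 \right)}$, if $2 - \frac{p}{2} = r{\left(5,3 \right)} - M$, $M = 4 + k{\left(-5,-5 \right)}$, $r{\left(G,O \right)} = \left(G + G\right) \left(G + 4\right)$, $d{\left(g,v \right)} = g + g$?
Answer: $-6448$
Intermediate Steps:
$d{\left(g,v \right)} = 2 g$
$r{\left(G,O \right)} = 2 G \left(4 + G\right)$
$k{\left(w,q \right)} = 8 q$
$M = -36$ ($M = 4 + 8 \left(-5\right) = 4 - 40 = -36$)
$p = -248$ ($p = 4 - 2 \left(2 \cdot 5 \left(4 + 5\right) - -36\right) = 4 - 2 \left(2 \cdot 5 \cdot 9 + 36\right) = 4 - 2 \left(90 + 36\right) = 4 - 252 = -248$)
$p d{\left(13,4 \right)} = - 248 \cdot 2 \cdot 13 = \left(-248\right) 26 = -6448$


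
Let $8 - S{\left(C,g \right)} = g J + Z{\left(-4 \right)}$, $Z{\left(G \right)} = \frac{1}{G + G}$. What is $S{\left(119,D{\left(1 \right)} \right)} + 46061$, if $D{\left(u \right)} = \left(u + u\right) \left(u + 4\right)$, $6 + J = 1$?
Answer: $\frac{368953}{8} \approx 46119.0$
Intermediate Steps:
$Z{\left(G \right)} = \frac{1}{2 G}$
$J = -5$ ($J = -6 + 1 = -5$)
$D{\left(u \right)} = 2 u \left(4 + u\right)$
$S{\left(C,g \right)} = \frac{65}{8} + 5 g$ ($S{\left(C,g \right)} = 8 - \left(g \left(-5\right) + \frac{1}{2 \left(-4\right)}\right) = 8 - \left(- 5 g + \frac{1}{2} \left(- \frac{1}{4}\right)\right) = 8 - \left(- 5 g - \frac{1}{8}\right) = 8 - \left(- \frac{1}{8} - 5 g\right) = 8 + \left(\frac{1}{8} + 5 g\right) = \frac{65}{8} + 5 g$)
$S{\left(119,D{\left(1 \right)} \right)} + 46061 = \left(\frac{65}{8} + 5 \cdot 2 \cdot 1 \left(4 + 1\right)\right) + 46061 = \left(\frac{65}{8} + 5 \cdot 2 \cdot 1 \cdot 5\right) + 46061 = \left(\frac{65}{8} + 5 \cdot 10\right) + 46061 = \left(\frac{65}{8} + 50\right) + 46061 = \frac{465}{8} + 46061 = \frac{368953}{8}$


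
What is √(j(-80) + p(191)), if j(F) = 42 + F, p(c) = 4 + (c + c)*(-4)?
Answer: I*√1562 ≈ 39.522*I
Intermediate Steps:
p(c) = 4 - 8*c (p(c) = 4 + (2*c)*(-4) = 4 - 8*c)
√(j(-80) + p(191)) = √((42 - 80) + (4 - 8*191)) = √(-38 + (4 - 1528)) = √(-38 - 1524) = √(-1562) = I*√1562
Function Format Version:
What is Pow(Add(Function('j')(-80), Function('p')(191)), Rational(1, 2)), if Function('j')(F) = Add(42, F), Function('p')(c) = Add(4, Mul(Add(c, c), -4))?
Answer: Mul(I, Pow(1562, Rational(1, 2))) ≈ Mul(39.522, I)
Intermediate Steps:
Function('p')(c) = Add(4, Mul(-8, c)) (Function('p')(c) = Add(4, Mul(Mul(2, c), -4)) = Add(4, Mul(-8, c)))
Pow(Add(Function('j')(-80), Function('p')(191)), Rational(1, 2)) = Pow(Add(Add(42, -80), Add(4, Mul(-8, 191))), Rational(1, 2)) = Pow(Add(-38, Add(4, -1528)), Rational(1, 2)) = Pow(Add(-38, -1524), Rational(1, 2)) = Pow(-1562, Rational(1, 2)) = Mul(I, Pow(1562, Rational(1, 2)))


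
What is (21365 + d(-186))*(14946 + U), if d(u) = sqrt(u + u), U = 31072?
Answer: 983174570 + 92036*I*sqrt(93) ≈ 9.8317e+8 + 8.8756e+5*I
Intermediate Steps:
d(u) = sqrt(2)*sqrt(u) (d(u) = sqrt(2*u) = sqrt(2)*sqrt(u))
(21365 + d(-186))*(14946 + U) = (21365 + sqrt(2)*sqrt(-186))*(14946 + 31072) = (21365 + sqrt(2)*(I*sqrt(186)))*46018 = (21365 + 2*I*sqrt(93))*46018 = 983174570 + 92036*I*sqrt(93)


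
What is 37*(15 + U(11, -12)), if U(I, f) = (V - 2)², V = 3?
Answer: 592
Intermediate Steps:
U(I, f) = 1 (U(I, f) = (3 - 2)² = 1² = 1)
37*(15 + U(11, -12)) = 37*(15 + 1) = 37*16 = 592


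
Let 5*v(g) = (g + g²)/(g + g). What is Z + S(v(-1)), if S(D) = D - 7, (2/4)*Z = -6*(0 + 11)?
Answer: -139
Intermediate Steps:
v(g) = (g + g²)/(10*g) (v(g) = ((g + g²)/(g + g))/5 = ((g + g²)/((2*g)))/5 = ((g + g²)*(1/(2*g)))/5 = ((g + g²)/(2*g))/5 = (g + g²)/(10*g))
Z = -132 (Z = 2*(-6*(0 + 11)) = 2*(-6*11) = 2*(-66) = -132)
S(D) = -7 + D
Z + S(v(-1)) = -132 + (-7 + (⅒ + (⅒)*(-1))) = -132 + (-7 + (⅒ - ⅒)) = -132 + (-7 + 0) = -132 - 7 = -139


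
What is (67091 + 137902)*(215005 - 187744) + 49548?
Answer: 5588363721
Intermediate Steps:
(67091 + 137902)*(215005 - 187744) + 49548 = 204993*27261 + 49548 = 5588314173 + 49548 = 5588363721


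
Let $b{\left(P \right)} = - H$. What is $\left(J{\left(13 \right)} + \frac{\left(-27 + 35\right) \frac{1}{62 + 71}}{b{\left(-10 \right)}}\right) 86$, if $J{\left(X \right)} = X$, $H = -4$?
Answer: $\frac{148866}{133} \approx 1119.3$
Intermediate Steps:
$b{\left(P \right)} = 4$ ($b{\left(P \right)} = \left(-1\right) \left(-4\right) = 4$)
$\left(J{\left(13 \right)} + \frac{\left(-27 + 35\right) \frac{1}{62 + 71}}{b{\left(-10 \right)}}\right) 86 = \left(13 + \frac{\left(-27 + 35\right) \frac{1}{62 + 71}}{4}\right) 86 = \left(13 + \frac{8}{133} \cdot \frac{1}{4}\right) 86 = \left(13 + \frac{2}{133}\right) 86 = \frac{1731}{133} \cdot 86 = \frac{148866}{133}$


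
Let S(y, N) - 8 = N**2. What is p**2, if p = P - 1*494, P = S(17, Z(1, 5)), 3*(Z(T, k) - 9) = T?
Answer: 12888100/81 ≈ 1.5911e+5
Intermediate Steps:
Z(T, k) = 9 + T/3
S(y, N) = 8 + N**2
P = 856/9 (P = 8 + (9 + (1/3)*1)**2 = 8 + (9 + 1/3)**2 = 8 + (28/3)**2 = 8 + 784/9 = 856/9 ≈ 95.111)
p = -3590/9 (p = 856/9 - 1*494 = 856/9 - 494 = -3590/9 ≈ -398.89)
p**2 = (-3590/9)**2 = 12888100/81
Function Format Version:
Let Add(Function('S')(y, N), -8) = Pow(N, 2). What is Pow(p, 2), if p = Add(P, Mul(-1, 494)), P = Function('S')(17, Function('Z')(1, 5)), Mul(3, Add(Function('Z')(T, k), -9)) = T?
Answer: Rational(12888100, 81) ≈ 1.5911e+5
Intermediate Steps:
Function('Z')(T, k) = Add(9, Mul(Rational(1, 3), T))
Function('S')(y, N) = Add(8, Pow(N, 2))
P = Rational(856, 9) (P = Add(8, Pow(Add(9, Mul(Rational(1, 3), 1)), 2)) = Add(8, Pow(Add(9, Rational(1, 3)), 2)) = Add(8, Pow(Rational(28, 3), 2)) = Add(8, Rational(784, 9)) = Rational(856, 9) ≈ 95.111)
p = Rational(-3590, 9) (p = Add(Rational(856, 9), Mul(-1, 494)) = Add(Rational(856, 9), -494) = Rational(-3590, 9) ≈ -398.89)
Pow(p, 2) = Pow(Rational(-3590, 9), 2) = Rational(12888100, 81)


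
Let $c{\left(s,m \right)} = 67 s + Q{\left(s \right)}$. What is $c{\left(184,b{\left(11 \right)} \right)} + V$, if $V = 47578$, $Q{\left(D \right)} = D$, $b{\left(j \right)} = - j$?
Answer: $60090$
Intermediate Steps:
$c{\left(s,m \right)} = 68 s$ ($c{\left(s,m \right)} = 67 s + s = 68 s$)
$c{\left(184,b{\left(11 \right)} \right)} + V = 68 \cdot 184 + 47578 = 12512 + 47578 = 60090$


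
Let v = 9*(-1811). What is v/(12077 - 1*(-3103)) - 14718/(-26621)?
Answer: -70158813/134702260 ≈ -0.52084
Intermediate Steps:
v = -16299
v/(12077 - 1*(-3103)) - 14718/(-26621) = -16299/(12077 - 1*(-3103)) - 14718/(-26621) = -16299/(12077 + 3103) - 14718*(-1/26621) = -16299/15180 + 14718/26621 = -16299*1/15180 + 14718/26621 = -5433/5060 + 14718/26621 = -70158813/134702260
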